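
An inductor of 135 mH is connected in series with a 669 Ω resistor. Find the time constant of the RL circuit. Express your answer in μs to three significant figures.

τ = L/R = (0.135 H)/(669 Ω) = 2.018×10^-4 s.

τ ≈ 202 μs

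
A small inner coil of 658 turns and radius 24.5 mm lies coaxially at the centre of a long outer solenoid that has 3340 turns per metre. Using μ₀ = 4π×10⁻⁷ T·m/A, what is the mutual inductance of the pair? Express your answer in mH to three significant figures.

M ≈ 5.21 mH

The outer solenoid produces a uniform field B₁ = μ₀n₁I₁ across the inner coil,
so the flux linkage is N₂Φ = N₂B₁A₂ = μ₀n₁N₂A₂·I₁, giving M = μ₀n₁N₂A₂.
A₂ = πr² = π(2.450×10^-2 m)² = 1.886×10^-3 m².
M = (4π×10⁻⁷)(3340)(658)(1.886×10^-3) = 5.208×10^-3 H.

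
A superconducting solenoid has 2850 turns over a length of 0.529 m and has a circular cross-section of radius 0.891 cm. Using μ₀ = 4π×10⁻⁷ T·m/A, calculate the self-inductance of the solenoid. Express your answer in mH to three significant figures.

L ≈ 4.81 mH

A = πr² = π(8.910×10^-3 m)² = 2.494×10^-4 m².
For a long solenoid, L = μ₀N²A/ℓ.
L = (4π×10⁻⁷)(2850)²(2.494×10^-4)/(0.529 m) = 4.812×10^-3 H.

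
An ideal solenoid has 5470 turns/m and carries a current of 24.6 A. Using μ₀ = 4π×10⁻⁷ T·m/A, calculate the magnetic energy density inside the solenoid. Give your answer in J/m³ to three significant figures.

u ≈ 11400 J/m³

B = μ₀nI = (4π×10⁻⁷)(5.470×10^3)(24.6) = 0.1691 T.
u = B²/(2μ₀) = (0.1691)²/(2×4π×10⁻⁷) = 1.138×10^4 J/m³.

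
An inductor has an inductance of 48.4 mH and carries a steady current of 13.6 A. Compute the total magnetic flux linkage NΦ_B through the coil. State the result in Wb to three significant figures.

From L = NΦ_B/I, the flux linkage is NΦ_B = LI.
NΦ_B = (4.840×10^-2 H)(13.6 A) = 0.6582 Wb.

NΦ_B ≈ 0.658 Wb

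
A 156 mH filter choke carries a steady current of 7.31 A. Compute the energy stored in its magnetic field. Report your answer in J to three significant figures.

U ≈ 4.17 J

Stored magnetic energy: U = ½LI².
U = ½(0.156 H)(7.31 A)² = 4.168 J.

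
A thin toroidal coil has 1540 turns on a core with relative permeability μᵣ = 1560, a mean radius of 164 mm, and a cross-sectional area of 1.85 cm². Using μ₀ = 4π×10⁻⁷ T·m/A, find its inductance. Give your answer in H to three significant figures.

For a thin toroid, L = μ₀μᵣN²A/(2πR).
L = (4π×10⁻⁷)(1560)(1540)²(1.850×10^-4) / (2π×0.164 m) = 0.8347 H.

L ≈ 0.835 H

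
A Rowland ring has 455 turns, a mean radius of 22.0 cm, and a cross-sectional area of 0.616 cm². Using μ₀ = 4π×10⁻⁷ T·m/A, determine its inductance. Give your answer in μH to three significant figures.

For a thin toroid, L = μ₀N²A/(2πR).
L = (4π×10⁻⁷)(455)²(6.160×10^-5) / (2π×0.22 m) = 1.159×10^-5 H.

L ≈ 11.6 μH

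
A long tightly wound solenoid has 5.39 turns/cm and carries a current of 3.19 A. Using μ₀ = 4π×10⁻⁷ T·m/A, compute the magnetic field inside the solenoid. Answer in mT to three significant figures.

Inside a long solenoid, B = μ₀nI.
B = (4π×10⁻⁷)(539 m⁻¹)(3.19 A) = 2.161×10^-3 T.

B ≈ 2.16 mT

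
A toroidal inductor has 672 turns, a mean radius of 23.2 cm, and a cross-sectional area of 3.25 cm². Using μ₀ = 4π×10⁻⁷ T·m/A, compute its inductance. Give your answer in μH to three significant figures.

For a thin toroid, L = μ₀N²A/(2πR).
L = (4π×10⁻⁷)(672)²(3.250×10^-4) / (2π×0.232 m) = 1.265×10^-4 H.

L ≈ 127 μH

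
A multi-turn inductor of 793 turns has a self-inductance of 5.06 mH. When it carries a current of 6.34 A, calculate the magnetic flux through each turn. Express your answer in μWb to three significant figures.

Φ_B ≈ 40.5 μWb

From L = NΦ_B/I, the flux per turn is Φ_B = LI/N.
Φ_B = (5.060×10^-3 H)(6.34 A)/793 = 4.045×10^-5 Wb.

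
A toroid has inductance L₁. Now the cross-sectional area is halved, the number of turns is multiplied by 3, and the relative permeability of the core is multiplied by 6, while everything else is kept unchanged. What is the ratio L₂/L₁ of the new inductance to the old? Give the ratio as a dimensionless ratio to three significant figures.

L₂/L₁ = 27.0

For a toroid, L ∝ μᵣN²A/R.
L₂/L₁ = (0.5) × (3)^2 × (6) = 27.0.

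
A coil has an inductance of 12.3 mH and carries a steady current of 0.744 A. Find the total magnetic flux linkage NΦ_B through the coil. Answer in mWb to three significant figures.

NΦ_B ≈ 9.15 mWb

From L = NΦ_B/I, the flux linkage is NΦ_B = LI.
NΦ_B = (1.230×10^-2 H)(0.744 A) = 9.151×10^-3 Wb.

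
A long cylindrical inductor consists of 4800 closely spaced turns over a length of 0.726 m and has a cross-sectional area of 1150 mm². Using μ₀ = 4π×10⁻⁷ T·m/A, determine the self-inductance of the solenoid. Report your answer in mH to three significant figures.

L ≈ 45.9 mH

A = 1150 mm² = 1.150×10^-3 m².
For a long solenoid, L = μ₀N²A/ℓ.
L = (4π×10⁻⁷)(4800)²(1.150×10^-3)/(0.726 m) = 4.586×10^-2 H.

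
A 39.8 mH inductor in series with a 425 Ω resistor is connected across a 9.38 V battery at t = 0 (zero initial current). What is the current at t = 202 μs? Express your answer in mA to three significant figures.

τ = L/R = 3.980×10^-2/425 = 9.3647×10^-5 s; final current I_∞ = ε/R = 9.38/425 = 2.207×10^-2 A.
I(t) = I_∞(1 − e^(−t/τ)) with t/τ = 2.157.
I = (2.207×10^-2)(1 − e^(−2.157)) = 1.952×10^-2 A.

I ≈ 19.5 mA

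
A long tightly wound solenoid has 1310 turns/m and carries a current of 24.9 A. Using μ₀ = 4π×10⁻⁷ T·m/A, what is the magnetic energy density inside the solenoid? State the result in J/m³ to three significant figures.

B = μ₀nI = (4π×10⁻⁷)(1.310×10^3)(24.9) = 4.099×10^-2 T.
u = B²/(2μ₀) = (4.099×10^-2)²/(2×4π×10⁻⁷) = 668.5 J/m³.

u ≈ 669 J/m³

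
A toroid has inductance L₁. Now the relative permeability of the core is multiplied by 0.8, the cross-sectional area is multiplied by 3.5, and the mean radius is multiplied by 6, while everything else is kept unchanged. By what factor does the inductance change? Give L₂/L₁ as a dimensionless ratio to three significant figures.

L₂/L₁ = 0.467

For a toroid, L ∝ μᵣN²A/R.
L₂/L₁ = (0.8) × (3.5) × (6)^-1 = 0.467.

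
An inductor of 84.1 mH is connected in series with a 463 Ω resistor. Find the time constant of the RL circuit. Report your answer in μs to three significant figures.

τ = L/R = (8.410×10^-2 H)/(463 Ω) = 1.816×10^-4 s.

τ ≈ 182 μs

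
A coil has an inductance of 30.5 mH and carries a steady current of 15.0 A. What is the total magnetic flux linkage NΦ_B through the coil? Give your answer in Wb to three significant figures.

From L = NΦ_B/I, the flux linkage is NΦ_B = LI.
NΦ_B = (3.050×10^-2 H)(15.0 A) = 0.4575 Wb.

NΦ_B ≈ 0.458 Wb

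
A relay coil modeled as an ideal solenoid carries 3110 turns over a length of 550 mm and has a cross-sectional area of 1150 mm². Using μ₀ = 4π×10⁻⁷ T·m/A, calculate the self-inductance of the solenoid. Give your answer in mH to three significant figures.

A = 1150 mm² = 1.150×10^-3 m².
For a long solenoid, L = μ₀N²A/ℓ.
L = (4π×10⁻⁷)(3110)²(1.150×10^-3)/(0.55 m) = 2.541×10^-2 H.

L ≈ 25.4 mH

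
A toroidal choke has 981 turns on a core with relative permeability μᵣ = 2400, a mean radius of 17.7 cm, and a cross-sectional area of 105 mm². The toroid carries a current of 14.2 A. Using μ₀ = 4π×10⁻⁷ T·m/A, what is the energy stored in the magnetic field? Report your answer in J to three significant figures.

U ≈ 27.6 J

L = μ₀μᵣN²A/(2πR) = (4π×10⁻⁷)(2400)(981)²(1.050×10^-4)/(2π×0.177) = 0.274 H.
U = ½LI² = ½(0.274)(14.2)² = 27.63 J.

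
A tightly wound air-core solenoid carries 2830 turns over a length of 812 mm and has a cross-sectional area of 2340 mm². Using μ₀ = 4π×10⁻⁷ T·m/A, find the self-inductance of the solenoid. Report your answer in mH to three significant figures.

A = 2340 mm² = 2.340×10^-3 m².
For a long solenoid, L = μ₀N²A/ℓ.
L = (4π×10⁻⁷)(2830)²(2.340×10^-3)/(0.812 m) = 2.900×10^-2 H.

L ≈ 29.0 mH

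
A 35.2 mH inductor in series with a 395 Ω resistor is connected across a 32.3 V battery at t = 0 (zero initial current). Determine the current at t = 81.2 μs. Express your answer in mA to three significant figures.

I ≈ 48.9 mA

τ = L/R = 3.520×10^-2/395 = 8.911×10^-5 s; final current I_∞ = ε/R = 32.3/395 = 8.177×10^-2 A.
I(t) = I_∞(1 − e^(−t/τ)) with t/τ = 0.911.
I = (8.177×10^-2)(1 − e^(−0.911)) = 4.890×10^-2 A.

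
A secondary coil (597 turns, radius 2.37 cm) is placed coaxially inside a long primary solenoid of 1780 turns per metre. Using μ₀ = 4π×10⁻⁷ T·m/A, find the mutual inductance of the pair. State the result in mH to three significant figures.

M ≈ 2.36 mH

The outer solenoid produces a uniform field B₁ = μ₀n₁I₁ across the inner coil,
so the flux linkage is N₂Φ = N₂B₁A₂ = μ₀n₁N₂A₂·I₁, giving M = μ₀n₁N₂A₂.
A₂ = πr² = π(2.370×10^-2 m)² = 1.7646×10^-3 m².
M = (4π×10⁻⁷)(1780)(597)(1.7646×10^-3) = 2.356×10^-3 H.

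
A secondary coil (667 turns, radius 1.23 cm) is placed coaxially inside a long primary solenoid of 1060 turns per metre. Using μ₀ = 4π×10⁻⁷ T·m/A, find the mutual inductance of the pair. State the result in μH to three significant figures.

M ≈ 422 μH

The outer solenoid produces a uniform field B₁ = μ₀n₁I₁ across the inner coil,
so the flux linkage is N₂Φ = N₂B₁A₂ = μ₀n₁N₂A₂·I₁, giving M = μ₀n₁N₂A₂.
A₂ = πr² = π(1.230×10^-2 m)² = 4.753×10^-4 m².
M = (4π×10⁻⁷)(1060)(667)(4.753×10^-4) = 4.223×10^-4 H.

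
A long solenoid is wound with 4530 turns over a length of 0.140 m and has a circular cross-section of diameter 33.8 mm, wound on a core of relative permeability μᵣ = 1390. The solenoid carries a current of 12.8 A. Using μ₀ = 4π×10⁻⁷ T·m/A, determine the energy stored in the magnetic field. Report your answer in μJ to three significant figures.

U ≈ 18800000000 μJ

A = π(d/2)² = π(1.690×10^-2 m)² = 8.973×10^-4 m².
L = μ₀μᵣN²A/ℓ = (4π×10⁻⁷)(1390)(4530)²(8.973×10^-4)/(0.14) = 229.7 H.
U = ½LI² = ½(229.7)(12.8)² = 1.882×10^4 J.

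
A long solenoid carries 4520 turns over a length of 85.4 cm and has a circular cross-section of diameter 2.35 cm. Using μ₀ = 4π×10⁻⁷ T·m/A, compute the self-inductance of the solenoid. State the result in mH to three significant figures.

L ≈ 13.0 mH

A = π(d/2)² = π(1.175×10^-2 m)² = 4.337×10^-4 m².
For a long solenoid, L = μ₀N²A/ℓ.
L = (4π×10⁻⁷)(4520)²(4.337×10^-4)/(0.854 m) = 1.304×10^-2 H.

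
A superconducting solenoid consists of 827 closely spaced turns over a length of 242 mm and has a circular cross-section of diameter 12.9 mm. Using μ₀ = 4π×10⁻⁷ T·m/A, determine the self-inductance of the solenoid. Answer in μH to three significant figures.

L ≈ 464 μH

A = π(d/2)² = π(6.450×10^-3 m)² = 1.307×10^-4 m².
For a long solenoid, L = μ₀N²A/ℓ.
L = (4π×10⁻⁷)(827)²(1.307×10^-4)/(0.242 m) = 4.642×10^-4 H.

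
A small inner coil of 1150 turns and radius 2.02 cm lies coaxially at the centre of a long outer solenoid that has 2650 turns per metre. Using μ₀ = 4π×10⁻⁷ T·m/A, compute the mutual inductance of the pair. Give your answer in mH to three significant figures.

M ≈ 4.91 mH

The outer solenoid produces a uniform field B₁ = μ₀n₁I₁ across the inner coil,
so the flux linkage is N₂Φ = N₂B₁A₂ = μ₀n₁N₂A₂·I₁, giving M = μ₀n₁N₂A₂.
A₂ = πr² = π(2.020×10^-2 m)² = 1.282×10^-3 m².
M = (4π×10⁻⁷)(2650)(1150)(1.282×10^-3) = 4.909×10^-3 H.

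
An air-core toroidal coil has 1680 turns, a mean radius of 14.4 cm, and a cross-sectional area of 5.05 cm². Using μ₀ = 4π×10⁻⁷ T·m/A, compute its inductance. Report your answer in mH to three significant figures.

L ≈ 1.98 mH

For a thin toroid, L = μ₀N²A/(2πR).
L = (4π×10⁻⁷)(1680)²(5.050×10^-4) / (2π×0.144 m) = 1.980×10^-3 H.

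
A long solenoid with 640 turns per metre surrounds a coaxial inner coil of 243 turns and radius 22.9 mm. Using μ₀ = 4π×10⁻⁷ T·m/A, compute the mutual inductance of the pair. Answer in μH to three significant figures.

The outer solenoid produces a uniform field B₁ = μ₀n₁I₁ across the inner coil,
so the flux linkage is N₂Φ = N₂B₁A₂ = μ₀n₁N₂A₂·I₁, giving M = μ₀n₁N₂A₂.
A₂ = πr² = π(2.290×10^-2 m)² = 1.647×10^-3 m².
M = (4π×10⁻⁷)(640)(243)(1.647×10^-3) = 3.220×10^-4 H.

M ≈ 322 μH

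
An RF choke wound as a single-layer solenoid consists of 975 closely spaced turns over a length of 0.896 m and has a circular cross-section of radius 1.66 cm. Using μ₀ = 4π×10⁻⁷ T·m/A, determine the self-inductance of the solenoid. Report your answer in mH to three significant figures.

L ≈ 1.15 mH

A = πr² = π(1.660×10^-2 m)² = 8.657×10^-4 m².
For a long solenoid, L = μ₀N²A/ℓ.
L = (4π×10⁻⁷)(975)²(8.657×10^-4)/(0.896 m) = 1.154×10^-3 H.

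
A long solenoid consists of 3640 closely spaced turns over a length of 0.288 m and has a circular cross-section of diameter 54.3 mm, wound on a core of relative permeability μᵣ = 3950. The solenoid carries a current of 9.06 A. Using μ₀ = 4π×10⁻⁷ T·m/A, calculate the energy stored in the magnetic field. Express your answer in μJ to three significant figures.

A = π(d/2)² = π(2.715×10^-2 m)² = 2.316×10^-3 m².
L = μ₀μᵣN²A/ℓ = (4π×10⁻⁷)(3950)(3640)²(2.316×10^-3)/(0.288) = 528.8 H.
U = ½LI² = ½(528.8)(9.06)² = 2.170×10^4 J.

U ≈ 21700000000 μJ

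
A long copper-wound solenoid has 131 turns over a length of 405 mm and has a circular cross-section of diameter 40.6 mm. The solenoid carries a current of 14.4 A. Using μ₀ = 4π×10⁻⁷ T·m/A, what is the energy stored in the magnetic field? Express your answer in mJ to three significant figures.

A = π(d/2)² = π(2.030×10^-2 m)² = 1.2946×10^-3 m².
L = μ₀N²A/ℓ = (4π×10⁻⁷)(131)²(1.2946×10^-3)/(0.405) = 6.893×10^-5 H.
U = ½LI² = ½(6.893×10^-5)(14.4)² = 7.147×10^-3 J.

U ≈ 7.15 mJ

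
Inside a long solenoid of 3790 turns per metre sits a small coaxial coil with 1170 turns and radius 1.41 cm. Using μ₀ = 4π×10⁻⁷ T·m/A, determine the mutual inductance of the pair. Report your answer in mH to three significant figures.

The outer solenoid produces a uniform field B₁ = μ₀n₁I₁ across the inner coil,
so the flux linkage is N₂Φ = N₂B₁A₂ = μ₀n₁N₂A₂·I₁, giving M = μ₀n₁N₂A₂.
A₂ = πr² = π(1.410×10^-2 m)² = 6.246×10^-4 m².
M = (4π×10⁻⁷)(3790)(1170)(6.246×10^-4) = 3.480×10^-3 H.

M ≈ 3.48 mH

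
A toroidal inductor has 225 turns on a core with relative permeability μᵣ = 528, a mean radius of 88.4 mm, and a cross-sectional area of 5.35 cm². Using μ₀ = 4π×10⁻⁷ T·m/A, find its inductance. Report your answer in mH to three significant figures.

L ≈ 32.4 mH

For a thin toroid, L = μ₀μᵣN²A/(2πR).
L = (4π×10⁻⁷)(528)(225)²(5.350×10^-4) / (2π×8.840×10^-2 m) = 3.235×10^-2 H.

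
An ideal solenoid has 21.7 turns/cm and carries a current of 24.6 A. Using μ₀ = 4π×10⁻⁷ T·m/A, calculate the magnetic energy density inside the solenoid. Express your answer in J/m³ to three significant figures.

u ≈ 1790 J/m³

B = μ₀nI = (4π×10⁻⁷)(2.170×10^3)(24.6) = 6.708×10^-2 T.
u = B²/(2μ₀) = (6.708×10^-2)²/(2×4π×10⁻⁷) = 1.790×10^3 J/m³.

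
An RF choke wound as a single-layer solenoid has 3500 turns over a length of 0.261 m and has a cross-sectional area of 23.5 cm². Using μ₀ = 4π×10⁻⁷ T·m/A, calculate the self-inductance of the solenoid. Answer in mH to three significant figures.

L ≈ 139 mH

A = 23.5 cm² = 2.350×10^-3 m².
For a long solenoid, L = μ₀N²A/ℓ.
L = (4π×10⁻⁷)(3500)²(2.350×10^-3)/(0.261 m) = 0.1386 H.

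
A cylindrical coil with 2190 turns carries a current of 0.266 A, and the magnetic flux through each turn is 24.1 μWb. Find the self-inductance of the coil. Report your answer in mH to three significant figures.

Self-inductance is defined by L = NΦ_B/I (flux linkage over current).
L = (2190)(2.410×10^-5 Wb)/(0.266 A) = 0.1984 H.

L ≈ 198 mH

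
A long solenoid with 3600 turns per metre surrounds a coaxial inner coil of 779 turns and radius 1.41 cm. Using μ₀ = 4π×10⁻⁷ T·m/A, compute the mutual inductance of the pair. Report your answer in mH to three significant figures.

The outer solenoid produces a uniform field B₁ = μ₀n₁I₁ across the inner coil,
so the flux linkage is N₂Φ = N₂B₁A₂ = μ₀n₁N₂A₂·I₁, giving M = μ₀n₁N₂A₂.
A₂ = πr² = π(1.410×10^-2 m)² = 6.246×10^-4 m².
M = (4π×10⁻⁷)(3600)(779)(6.246×10^-4) = 2.201×10^-3 H.

M ≈ 2.20 mH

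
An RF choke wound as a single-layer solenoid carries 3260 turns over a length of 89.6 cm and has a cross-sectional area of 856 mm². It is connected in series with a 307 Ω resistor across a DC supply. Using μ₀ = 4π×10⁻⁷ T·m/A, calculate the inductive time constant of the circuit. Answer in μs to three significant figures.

τ ≈ 41.6 μs

A = 856 mm² = 8.560×10^-4 m².
L = μ₀N²A/ℓ = (4π×10⁻⁷)(3260)²(8.560×10^-4)/(0.896) = 1.276×10^-2 H.
τ = L/R = (1.276×10^-2)/(307) = 4.156×10^-5 s.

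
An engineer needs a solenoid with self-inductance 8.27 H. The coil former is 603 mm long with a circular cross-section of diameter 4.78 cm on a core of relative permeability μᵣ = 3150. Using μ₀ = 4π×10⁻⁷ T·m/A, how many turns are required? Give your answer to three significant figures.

A = π(d/2)² = π(2.390×10^-2 m)² = 1.7945×10^-3 m².
From L = μ₀μᵣN²A/ℓ, N = √(Lℓ / (μ₀μᵣA)).
N = √[(8.27)(0.603) / ((4π×10⁻⁷)(3150)×1.7945×10^-3)] = √(7.020×10^5) ≈ 837.9.

N ≈ 838 turns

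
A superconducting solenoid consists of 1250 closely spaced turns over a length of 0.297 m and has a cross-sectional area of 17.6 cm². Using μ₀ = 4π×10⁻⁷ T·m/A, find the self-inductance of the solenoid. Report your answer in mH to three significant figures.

L ≈ 11.6 mH

A = 17.6 cm² = 1.760×10^-3 m².
For a long solenoid, L = μ₀N²A/ℓ.
L = (4π×10⁻⁷)(1250)²(1.760×10^-3)/(0.297 m) = 1.164×10^-2 H.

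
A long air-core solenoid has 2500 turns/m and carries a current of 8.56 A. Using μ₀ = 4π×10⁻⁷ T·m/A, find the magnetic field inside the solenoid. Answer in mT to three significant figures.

Inside a long solenoid, B = μ₀nI.
B = (4π×10⁻⁷)(2.500×10^3 m⁻¹)(8.56 A) = 2.689×10^-2 T.

B ≈ 26.9 mT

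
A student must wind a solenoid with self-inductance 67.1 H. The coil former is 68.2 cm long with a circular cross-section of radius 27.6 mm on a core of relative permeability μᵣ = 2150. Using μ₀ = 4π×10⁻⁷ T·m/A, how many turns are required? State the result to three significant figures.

N ≈ 2660 turns

A = πr² = π(2.760×10^-2 m)² = 2.393×10^-3 m².
From L = μ₀μᵣN²A/ℓ, N = √(Lℓ / (μ₀μᵣA)).
N = √[(67.1)(0.682) / ((4π×10⁻⁷)(2150)×2.393×10^-3)] = √(7.078×10^6) ≈ 2660.4.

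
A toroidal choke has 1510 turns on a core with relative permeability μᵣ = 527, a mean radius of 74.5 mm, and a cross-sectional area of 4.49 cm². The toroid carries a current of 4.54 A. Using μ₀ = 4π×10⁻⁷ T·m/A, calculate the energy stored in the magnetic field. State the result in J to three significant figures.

U ≈ 14.9 J

L = μ₀μᵣN²A/(2πR) = (4π×10⁻⁷)(527)(1510)²(4.490×10^-4)/(2π×7.450×10^-2) = 1.448 H.
U = ½LI² = ½(1.448)(4.54)² = 14.93 J.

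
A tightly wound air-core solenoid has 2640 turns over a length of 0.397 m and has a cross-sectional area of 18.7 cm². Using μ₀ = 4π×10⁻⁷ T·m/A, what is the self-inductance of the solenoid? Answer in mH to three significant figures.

A = 18.7 cm² = 1.870×10^-3 m².
For a long solenoid, L = μ₀N²A/ℓ.
L = (4π×10⁻⁷)(2640)²(1.870×10^-3)/(0.397 m) = 4.125×10^-2 H.

L ≈ 41.3 mH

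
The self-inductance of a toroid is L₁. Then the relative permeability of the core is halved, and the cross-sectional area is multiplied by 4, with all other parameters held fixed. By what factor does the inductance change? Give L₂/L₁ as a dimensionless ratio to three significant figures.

L₂/L₁ = 2.00

For a toroid, L ∝ μᵣN²A/R.
L₂/L₁ = (0.5) × (4) = 2.00.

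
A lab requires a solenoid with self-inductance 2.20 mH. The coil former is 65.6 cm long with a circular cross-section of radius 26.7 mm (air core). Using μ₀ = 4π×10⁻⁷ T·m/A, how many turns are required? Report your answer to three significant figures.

N ≈ 716 turns

A = πr² = π(2.670×10^-2 m)² = 2.240×10^-3 m².
From L = μ₀N²A/ℓ, N = √(Lℓ / (μ₀A)).
N = √[(2.200×10^-3)(0.656) / ((4π×10⁻⁷)×2.240×10^-3)] = √(5.128×10^5) ≈ 716.1.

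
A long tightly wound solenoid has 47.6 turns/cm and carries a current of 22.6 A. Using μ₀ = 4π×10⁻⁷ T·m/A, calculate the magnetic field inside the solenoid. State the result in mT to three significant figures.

Inside a long solenoid, B = μ₀nI.
B = (4π×10⁻⁷)(4.760×10^3 m⁻¹)(22.6 A) = 0.1352 T.

B ≈ 135 mT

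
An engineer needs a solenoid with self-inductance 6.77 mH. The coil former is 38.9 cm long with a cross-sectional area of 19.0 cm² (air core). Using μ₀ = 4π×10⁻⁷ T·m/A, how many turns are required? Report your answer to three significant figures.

N ≈ 1050 turns

A = 19.0 cm² = 1.900×10^-3 m².
From L = μ₀N²A/ℓ, N = √(Lℓ / (μ₀A)).
N = √[(6.770×10^-3)(0.389) / ((4π×10⁻⁷)×1.900×10^-3)] = √(1.103×10^6) ≈ 1050.2.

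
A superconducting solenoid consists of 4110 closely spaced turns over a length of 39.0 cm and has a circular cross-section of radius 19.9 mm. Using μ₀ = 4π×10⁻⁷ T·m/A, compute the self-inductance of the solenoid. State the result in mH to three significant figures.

L ≈ 67.7 mH

A = πr² = π(1.990×10^-2 m)² = 1.244×10^-3 m².
For a long solenoid, L = μ₀N²A/ℓ.
L = (4π×10⁻⁷)(4110)²(1.244×10^-3)/(0.39 m) = 6.772×10^-2 H.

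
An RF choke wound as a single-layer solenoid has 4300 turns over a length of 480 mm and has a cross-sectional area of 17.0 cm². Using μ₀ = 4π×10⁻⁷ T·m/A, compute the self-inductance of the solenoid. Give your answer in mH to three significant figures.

L ≈ 82.3 mH

A = 17.0 cm² = 1.700×10^-3 m².
For a long solenoid, L = μ₀N²A/ℓ.
L = (4π×10⁻⁷)(4300)²(1.700×10^-3)/(0.48 m) = 8.229×10^-2 H.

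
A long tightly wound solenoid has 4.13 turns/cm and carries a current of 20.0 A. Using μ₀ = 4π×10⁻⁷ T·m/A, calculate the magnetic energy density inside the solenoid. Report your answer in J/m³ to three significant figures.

B = μ₀nI = (4π×10⁻⁷)(413)(20.0) = 1.038×10^-2 T.
u = B²/(2μ₀) = (1.038×10^-2)²/(2×4π×10⁻⁷) = 42.87 J/m³.

u ≈ 42.9 J/m³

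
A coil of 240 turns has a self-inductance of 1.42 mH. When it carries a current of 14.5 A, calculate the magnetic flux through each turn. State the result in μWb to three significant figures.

Φ_B ≈ 85.8 μWb

From L = NΦ_B/I, the flux per turn is Φ_B = LI/N.
Φ_B = (1.420×10^-3 H)(14.5 A)/240 = 8.579×10^-5 Wb.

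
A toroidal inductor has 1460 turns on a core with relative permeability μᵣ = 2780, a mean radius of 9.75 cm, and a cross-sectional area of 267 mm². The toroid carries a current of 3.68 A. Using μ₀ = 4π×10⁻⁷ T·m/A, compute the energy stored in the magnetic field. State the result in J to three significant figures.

L = μ₀μᵣN²A/(2πR) = (4π×10⁻⁷)(2780)(1460)²(2.670×10^-4)/(2π×9.750×10^-2) = 3.246 H.
U = ½LI² = ½(3.246)(3.68)² = 21.98 J.

U ≈ 22.0 J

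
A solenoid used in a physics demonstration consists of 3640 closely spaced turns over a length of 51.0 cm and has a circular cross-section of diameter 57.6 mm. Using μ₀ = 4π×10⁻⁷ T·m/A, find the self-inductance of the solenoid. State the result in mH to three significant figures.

L ≈ 85.1 mH

A = π(d/2)² = π(2.880×10^-2 m)² = 2.606×10^-3 m².
For a long solenoid, L = μ₀N²A/ℓ.
L = (4π×10⁻⁷)(3640)²(2.606×10^-3)/(0.51 m) = 8.507×10^-2 H.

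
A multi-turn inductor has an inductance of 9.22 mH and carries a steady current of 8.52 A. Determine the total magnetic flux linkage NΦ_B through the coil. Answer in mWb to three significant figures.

NΦ_B ≈ 78.6 mWb

From L = NΦ_B/I, the flux linkage is NΦ_B = LI.
NΦ_B = (9.220×10^-3 H)(8.52 A) = 7.855×10^-2 Wb.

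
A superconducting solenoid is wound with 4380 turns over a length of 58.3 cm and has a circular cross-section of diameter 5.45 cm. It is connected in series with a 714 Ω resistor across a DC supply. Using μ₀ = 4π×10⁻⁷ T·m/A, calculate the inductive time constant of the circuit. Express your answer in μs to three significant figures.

A = π(d/2)² = π(2.725×10^-2 m)² = 2.333×10^-3 m².
L = μ₀N²A/ℓ = (4π×10⁻⁷)(4380)²(2.333×10^-3)/(0.583) = 9.647×10^-2 H.
τ = L/R = (9.647×10^-2)/(714) = 1.351×10^-4 s.

τ ≈ 135 μs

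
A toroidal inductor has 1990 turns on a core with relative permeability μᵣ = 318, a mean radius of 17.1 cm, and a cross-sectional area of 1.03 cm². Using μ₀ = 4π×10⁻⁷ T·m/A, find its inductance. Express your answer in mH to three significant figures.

For a thin toroid, L = μ₀μᵣN²A/(2πR).
L = (4π×10⁻⁷)(318)(1990)²(1.030×10^-4) / (2π×0.171 m) = 0.1517 H.

L ≈ 152 mH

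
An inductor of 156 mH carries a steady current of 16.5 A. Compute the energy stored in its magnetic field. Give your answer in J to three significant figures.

Stored magnetic energy: U = ½LI².
U = ½(0.156 H)(16.5 A)² = 21.24 J.

U ≈ 21.2 J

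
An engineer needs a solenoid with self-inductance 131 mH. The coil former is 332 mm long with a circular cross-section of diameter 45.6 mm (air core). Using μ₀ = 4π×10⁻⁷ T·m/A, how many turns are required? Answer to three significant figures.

N ≈ 4600 turns

A = π(d/2)² = π(2.280×10^-2 m)² = 1.633×10^-3 m².
From L = μ₀N²A/ℓ, N = √(Lℓ / (μ₀A)).
N = √[(0.131)(0.332) / ((4π×10⁻⁷)×1.633×10^-3)] = √(2.119×10^7) ≈ 4603.5.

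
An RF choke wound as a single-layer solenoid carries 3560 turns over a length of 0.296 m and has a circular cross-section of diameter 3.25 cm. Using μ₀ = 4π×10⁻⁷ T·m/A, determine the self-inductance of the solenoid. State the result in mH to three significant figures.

L ≈ 44.6 mH

A = π(d/2)² = π(1.625×10^-2 m)² = 8.296×10^-4 m².
For a long solenoid, L = μ₀N²A/ℓ.
L = (4π×10⁻⁷)(3560)²(8.296×10^-4)/(0.296 m) = 4.463×10^-2 H.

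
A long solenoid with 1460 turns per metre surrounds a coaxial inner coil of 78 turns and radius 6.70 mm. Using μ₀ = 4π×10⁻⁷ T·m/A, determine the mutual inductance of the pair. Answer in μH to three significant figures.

M ≈ 20.2 μH

The outer solenoid produces a uniform field B₁ = μ₀n₁I₁ across the inner coil,
so the flux linkage is N₂Φ = N₂B₁A₂ = μ₀n₁N₂A₂·I₁, giving M = μ₀n₁N₂A₂.
A₂ = πr² = π(6.700×10^-3 m)² = 1.410×10^-4 m².
M = (4π×10⁻⁷)(1460)(78)(1.410×10^-4) = 2.018×10^-5 H.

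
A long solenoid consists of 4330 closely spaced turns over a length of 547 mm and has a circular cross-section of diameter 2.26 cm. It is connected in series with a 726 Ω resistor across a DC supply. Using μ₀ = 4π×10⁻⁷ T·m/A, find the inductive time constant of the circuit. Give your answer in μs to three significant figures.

A = π(d/2)² = π(1.130×10^-2 m)² = 4.011×10^-4 m².
L = μ₀N²A/ℓ = (4π×10⁻⁷)(4330)²(4.011×10^-4)/(0.547) = 1.728×10^-2 H.
τ = L/R = (1.728×10^-2)/(726) = 2.380×10^-5 s.

τ ≈ 23.8 μs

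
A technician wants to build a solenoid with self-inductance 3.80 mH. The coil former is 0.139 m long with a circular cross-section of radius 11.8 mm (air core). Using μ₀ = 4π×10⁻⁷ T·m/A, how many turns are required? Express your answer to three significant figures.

N ≈ 980 turns

A = πr² = π(1.180×10^-2 m)² = 4.374×10^-4 m².
From L = μ₀N²A/ℓ, N = √(Lℓ / (μ₀A)).
N = √[(3.800×10^-3)(0.139) / ((4π×10⁻⁷)×4.374×10^-4)] = √(9.609×10^5) ≈ 980.3.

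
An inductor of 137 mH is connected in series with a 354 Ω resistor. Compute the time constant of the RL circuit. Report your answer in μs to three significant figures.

τ ≈ 387 μs

τ = L/R = (0.137 H)/(354 Ω) = 3.870×10^-4 s.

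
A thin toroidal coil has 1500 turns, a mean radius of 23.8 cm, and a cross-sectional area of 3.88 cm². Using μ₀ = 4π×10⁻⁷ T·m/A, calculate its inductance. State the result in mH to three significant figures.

For a thin toroid, L = μ₀N²A/(2πR).
L = (4π×10⁻⁷)(1500)²(3.880×10^-4) / (2π×0.238 m) = 7.336×10^-4 H.

L ≈ 0.734 mH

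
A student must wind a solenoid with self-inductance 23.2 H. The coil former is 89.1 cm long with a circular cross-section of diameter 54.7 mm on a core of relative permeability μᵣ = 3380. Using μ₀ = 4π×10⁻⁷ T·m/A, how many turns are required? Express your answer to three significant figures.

N ≈ 1440 turns

A = π(d/2)² = π(2.735×10^-2 m)² = 2.350×10^-3 m².
From L = μ₀μᵣN²A/ℓ, N = √(Lℓ / (μ₀μᵣA)).
N = √[(23.2)(0.891) / ((4π×10⁻⁷)(3380)×2.350×10^-3)] = √(2.071×10^6) ≈ 1439.1.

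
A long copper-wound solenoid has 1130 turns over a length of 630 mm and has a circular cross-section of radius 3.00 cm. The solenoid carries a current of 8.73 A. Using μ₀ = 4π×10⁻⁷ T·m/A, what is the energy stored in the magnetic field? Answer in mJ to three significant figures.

U ≈ 274 mJ

A = πr² = π(3.000×10^-2 m)² = 2.827×10^-3 m².
L = μ₀N²A/ℓ = (4π×10⁻⁷)(1130)²(2.827×10^-3)/(0.63) = 7.201×10^-3 H.
U = ½LI² = ½(7.201×10^-3)(8.73)² = 0.2744 J.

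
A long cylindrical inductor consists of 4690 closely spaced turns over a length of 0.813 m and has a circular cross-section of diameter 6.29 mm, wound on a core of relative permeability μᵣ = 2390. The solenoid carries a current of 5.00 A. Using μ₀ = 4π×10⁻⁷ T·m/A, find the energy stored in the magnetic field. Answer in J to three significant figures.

U ≈ 31.6 J

A = π(d/2)² = π(3.145×10^-3 m)² = 3.107×10^-5 m².
L = μ₀μᵣN²A/ℓ = (4π×10⁻⁷)(2390)(4690)²(3.107×10^-5)/(0.813) = 2.52496 H.
U = ½LI² = ½(2.52496)(5.00)² = 31.56 J.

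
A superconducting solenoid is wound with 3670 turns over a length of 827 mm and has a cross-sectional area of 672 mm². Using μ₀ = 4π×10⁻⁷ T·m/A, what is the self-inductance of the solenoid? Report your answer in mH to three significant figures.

L ≈ 13.8 mH

A = 672 mm² = 6.720×10^-4 m².
For a long solenoid, L = μ₀N²A/ℓ.
L = (4π×10⁻⁷)(3670)²(6.720×10^-4)/(0.827 m) = 1.375×10^-2 H.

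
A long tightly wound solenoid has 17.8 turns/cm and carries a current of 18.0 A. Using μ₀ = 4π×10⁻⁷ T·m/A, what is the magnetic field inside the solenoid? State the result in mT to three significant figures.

Inside a long solenoid, B = μ₀nI.
B = (4π×10⁻⁷)(1.780×10^3 m⁻¹)(18.0 A) = 4.026×10^-2 T.

B ≈ 40.3 mT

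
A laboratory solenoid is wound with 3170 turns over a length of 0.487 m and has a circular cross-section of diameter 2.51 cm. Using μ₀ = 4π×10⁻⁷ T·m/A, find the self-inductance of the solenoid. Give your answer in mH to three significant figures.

L ≈ 12.8 mH

A = π(d/2)² = π(1.255×10^-2 m)² = 4.948×10^-4 m².
For a long solenoid, L = μ₀N²A/ℓ.
L = (4π×10⁻⁷)(3170)²(4.948×10^-4)/(0.487 m) = 1.283×10^-2 H.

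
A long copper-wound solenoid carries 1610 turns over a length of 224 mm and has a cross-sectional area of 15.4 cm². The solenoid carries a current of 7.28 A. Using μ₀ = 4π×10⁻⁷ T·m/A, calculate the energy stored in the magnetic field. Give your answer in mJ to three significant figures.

U ≈ 593 mJ

A = 15.4 cm² = 1.540×10^-3 m².
L = μ₀N²A/ℓ = (4π×10⁻⁷)(1610)²(1.540×10^-3)/(0.224) = 2.239×10^-2 H.
U = ½LI² = ½(2.239×10^-2)(7.28)² = 0.5934 J.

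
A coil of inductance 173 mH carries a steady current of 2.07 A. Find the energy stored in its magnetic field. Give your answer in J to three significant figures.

Stored magnetic energy: U = ½LI².
U = ½(0.173 H)(2.07 A)² = 0.3706 J.

U ≈ 0.371 J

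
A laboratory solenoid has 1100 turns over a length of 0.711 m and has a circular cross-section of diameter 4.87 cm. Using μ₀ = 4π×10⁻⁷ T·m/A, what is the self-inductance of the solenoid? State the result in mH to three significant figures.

A = π(d/2)² = π(2.435×10^-2 m)² = 1.863×10^-3 m².
For a long solenoid, L = μ₀N²A/ℓ.
L = (4π×10⁻⁷)(1100)²(1.863×10^-3)/(0.711 m) = 3.984×10^-3 H.

L ≈ 3.98 mH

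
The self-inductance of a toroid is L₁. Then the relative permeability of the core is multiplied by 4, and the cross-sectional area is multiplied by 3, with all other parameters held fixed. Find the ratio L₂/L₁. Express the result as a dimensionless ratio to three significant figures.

L₂/L₁ = 12.0

For a toroid, L ∝ μᵣN²A/R.
L₂/L₁ = (4) × (3) = 12.0.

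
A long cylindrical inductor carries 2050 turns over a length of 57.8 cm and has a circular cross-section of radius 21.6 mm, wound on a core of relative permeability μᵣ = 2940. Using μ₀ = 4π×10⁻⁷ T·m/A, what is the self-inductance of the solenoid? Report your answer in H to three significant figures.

A = πr² = π(2.160×10^-2 m)² = 1.466×10^-3 m².
For a long solenoid, L = μ₀μᵣN²A/ℓ.
L = (4π×10⁻⁷)(2940)(2050)²(1.466×10^-3)/(0.578 m) = 39.37 H.

L ≈ 39.4 H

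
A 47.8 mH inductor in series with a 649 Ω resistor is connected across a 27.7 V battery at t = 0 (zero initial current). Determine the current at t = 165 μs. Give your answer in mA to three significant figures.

I ≈ 38.1 mA

τ = L/R = 4.780×10^-2/649 = 7.365×10^-5 s; final current I_∞ = ε/R = 27.7/649 = 4.268×10^-2 A.
I(t) = I_∞(1 − e^(−t/τ)) with t/τ = 2.240.
I = (4.268×10^-2)(1 − e^(−2.240)) = 3.814×10^-2 A.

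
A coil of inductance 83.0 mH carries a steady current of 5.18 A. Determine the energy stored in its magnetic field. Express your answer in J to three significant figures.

Stored magnetic energy: U = ½LI².
U = ½(8.300×10^-2 H)(5.18 A)² = 1.114 J.

U ≈ 1.11 J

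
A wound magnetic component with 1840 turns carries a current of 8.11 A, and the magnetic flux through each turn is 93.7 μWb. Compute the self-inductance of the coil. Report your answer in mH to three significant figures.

Self-inductance is defined by L = NΦ_B/I (flux linkage over current).
L = (1840)(9.370×10^-5 Wb)/(8.11 A) = 2.126×10^-2 H.

L ≈ 21.3 mH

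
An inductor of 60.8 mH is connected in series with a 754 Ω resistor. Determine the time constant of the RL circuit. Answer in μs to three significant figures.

τ = L/R = (6.080×10^-2 H)/(754 Ω) = 8.064×10^-5 s.

τ ≈ 80.6 μs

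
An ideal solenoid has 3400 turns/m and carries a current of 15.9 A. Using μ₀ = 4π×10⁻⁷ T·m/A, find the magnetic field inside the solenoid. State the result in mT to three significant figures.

Inside a long solenoid, B = μ₀nI.
B = (4π×10⁻⁷)(3.400×10^3 m⁻¹)(15.9 A) = 6.793×10^-2 T.

B ≈ 67.9 mT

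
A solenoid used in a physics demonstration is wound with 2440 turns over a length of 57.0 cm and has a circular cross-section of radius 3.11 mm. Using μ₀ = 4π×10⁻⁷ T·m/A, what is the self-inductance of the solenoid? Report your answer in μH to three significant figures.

A = πr² = π(3.110×10^-3 m)² = 3.039×10^-5 m².
For a long solenoid, L = μ₀N²A/ℓ.
L = (4π×10⁻⁷)(2440)²(3.039×10^-5)/(0.57 m) = 3.988×10^-4 H.

L ≈ 399 μH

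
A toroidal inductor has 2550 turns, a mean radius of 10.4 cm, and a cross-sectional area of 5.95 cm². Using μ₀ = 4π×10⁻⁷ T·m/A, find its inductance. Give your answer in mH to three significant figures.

For a thin toroid, L = μ₀N²A/(2πR).
L = (4π×10⁻⁷)(2550)²(5.950×10^-4) / (2π×0.104 m) = 7.440×10^-3 H.

L ≈ 7.44 mH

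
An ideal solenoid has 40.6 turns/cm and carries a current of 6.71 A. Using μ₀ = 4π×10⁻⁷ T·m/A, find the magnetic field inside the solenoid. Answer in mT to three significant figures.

Inside a long solenoid, B = μ₀nI.
B = (4π×10⁻⁷)(4.060×10^3 m⁻¹)(6.71 A) = 3.423×10^-2 T.

B ≈ 34.2 mT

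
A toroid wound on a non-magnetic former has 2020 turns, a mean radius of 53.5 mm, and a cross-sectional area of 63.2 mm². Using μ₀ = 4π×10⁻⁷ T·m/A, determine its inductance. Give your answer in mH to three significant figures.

L ≈ 0.964 mH

For a thin toroid, L = μ₀N²A/(2πR).
L = (4π×10⁻⁷)(2020)²(6.320×10^-5) / (2π×5.350×10^-2 m) = 9.640×10^-4 H.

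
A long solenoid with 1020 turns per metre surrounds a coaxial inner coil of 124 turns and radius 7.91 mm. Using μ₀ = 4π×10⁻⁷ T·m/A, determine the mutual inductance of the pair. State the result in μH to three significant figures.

M ≈ 31.2 μH

The outer solenoid produces a uniform field B₁ = μ₀n₁I₁ across the inner coil,
so the flux linkage is N₂Φ = N₂B₁A₂ = μ₀n₁N₂A₂·I₁, giving M = μ₀n₁N₂A₂.
A₂ = πr² = π(7.910×10^-3 m)² = 1.966×10^-4 m².
M = (4π×10⁻⁷)(1020)(124)(1.966×10^-4) = 3.124×10^-5 H.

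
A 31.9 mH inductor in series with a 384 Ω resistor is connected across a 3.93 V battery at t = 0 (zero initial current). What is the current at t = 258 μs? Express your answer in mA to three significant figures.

I ≈ 9.78 mA

τ = L/R = 3.190×10^-2/384 = 8.307×10^-5 s; final current I_∞ = ε/R = 3.93/384 = 1.023×10^-2 A.
I(t) = I_∞(1 − e^(−t/τ)) with t/τ = 3.106.
I = (1.023×10^-2)(1 − e^(−3.106)) = 9.776×10^-3 A.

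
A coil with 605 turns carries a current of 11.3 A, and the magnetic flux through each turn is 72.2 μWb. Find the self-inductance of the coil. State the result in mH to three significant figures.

L ≈ 3.87 mH

Self-inductance is defined by L = NΦ_B/I (flux linkage over current).
L = (605)(7.220×10^-5 Wb)/(11.3 A) = 3.866×10^-3 H.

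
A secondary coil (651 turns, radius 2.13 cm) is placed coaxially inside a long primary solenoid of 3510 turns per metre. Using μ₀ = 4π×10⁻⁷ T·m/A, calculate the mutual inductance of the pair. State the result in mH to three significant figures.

M ≈ 4.09 mH

The outer solenoid produces a uniform field B₁ = μ₀n₁I₁ across the inner coil,
so the flux linkage is N₂Φ = N₂B₁A₂ = μ₀n₁N₂A₂·I₁, giving M = μ₀n₁N₂A₂.
A₂ = πr² = π(2.130×10^-2 m)² = 1.425×10^-3 m².
M = (4π×10⁻⁷)(3510)(651)(1.425×10^-3) = 4.093×10^-3 H.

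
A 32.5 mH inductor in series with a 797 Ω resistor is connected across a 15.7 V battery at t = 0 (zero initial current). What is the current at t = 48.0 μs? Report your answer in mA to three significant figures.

I ≈ 13.6 mA

τ = L/R = 3.250×10^-2/797 = 4.078×10^-5 s; final current I_∞ = ε/R = 15.7/797 = 1.970×10^-2 A.
I(t) = I_∞(1 − e^(−t/τ)) with t/τ = 1.177.
I = (1.970×10^-2)(1 − e^(−1.177)) = 1.363×10^-2 A.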